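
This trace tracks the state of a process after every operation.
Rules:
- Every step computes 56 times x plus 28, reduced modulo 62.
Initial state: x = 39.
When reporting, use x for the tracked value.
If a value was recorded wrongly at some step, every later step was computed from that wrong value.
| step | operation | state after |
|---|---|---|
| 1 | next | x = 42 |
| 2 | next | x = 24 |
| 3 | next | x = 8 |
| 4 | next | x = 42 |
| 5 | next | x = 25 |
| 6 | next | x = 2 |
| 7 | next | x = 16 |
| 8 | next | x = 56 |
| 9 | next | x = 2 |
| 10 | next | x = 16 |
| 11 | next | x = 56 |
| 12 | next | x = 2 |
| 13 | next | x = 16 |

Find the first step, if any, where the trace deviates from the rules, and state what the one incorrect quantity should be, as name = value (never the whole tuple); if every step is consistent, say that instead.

step 5, x = 24

Recomputing the run from the initial state:
step 1: x = 42
step 2: x = 24
step 3: x = 8
step 4: x = 42
step 5: x = 24
step 6: x = 8
step 7: x = 42
step 8: x = 24
step 9: x = 8
step 10: x = 42
step 11: x = 24
step 12: x = 8
step 13: x = 42
The first disagreement with the trace is at step 5, where the value should be x = 24.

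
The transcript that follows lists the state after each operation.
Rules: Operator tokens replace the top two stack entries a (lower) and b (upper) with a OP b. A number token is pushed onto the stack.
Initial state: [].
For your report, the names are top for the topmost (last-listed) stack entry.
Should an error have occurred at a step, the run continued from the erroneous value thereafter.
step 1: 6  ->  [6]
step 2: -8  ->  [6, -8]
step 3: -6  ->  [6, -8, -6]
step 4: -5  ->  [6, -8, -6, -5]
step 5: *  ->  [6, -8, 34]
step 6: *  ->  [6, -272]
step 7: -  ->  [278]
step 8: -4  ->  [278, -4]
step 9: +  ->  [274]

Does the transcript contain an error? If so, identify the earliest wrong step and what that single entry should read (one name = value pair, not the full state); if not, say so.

1. push 6: top = 6 (no discrepancy)
2. push -8: top = -8 (exactly as logged)
3. push -6: top = -6 (same as recorded)
4. push -5: top = -5 (exactly as logged)
5. -6 * -5 = 30 (the recorded entry deviates here)
The earliest wrong entry is at step 5: it should read top = 30.

step 5, top = 30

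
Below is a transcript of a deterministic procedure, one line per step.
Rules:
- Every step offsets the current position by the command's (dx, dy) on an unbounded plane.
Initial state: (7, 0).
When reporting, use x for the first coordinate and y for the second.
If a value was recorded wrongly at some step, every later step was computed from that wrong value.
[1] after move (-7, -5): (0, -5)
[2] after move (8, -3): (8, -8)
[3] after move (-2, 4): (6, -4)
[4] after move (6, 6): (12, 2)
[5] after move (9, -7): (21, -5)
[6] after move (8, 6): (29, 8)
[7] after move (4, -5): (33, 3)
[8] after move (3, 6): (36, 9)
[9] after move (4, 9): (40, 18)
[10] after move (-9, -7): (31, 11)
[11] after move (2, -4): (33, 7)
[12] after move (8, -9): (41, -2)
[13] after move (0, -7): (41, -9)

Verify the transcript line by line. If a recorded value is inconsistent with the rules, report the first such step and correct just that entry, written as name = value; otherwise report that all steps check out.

step 6, y = 1

Recomputing the run from the initial state:
step 1: x = 0, y = -5
step 2: x = 8, y = -8
step 3: x = 6, y = -4
step 4: x = 12, y = 2
step 5: x = 21, y = -5
step 6: x = 29, y = 1
step 7: x = 33, y = -4
step 8: x = 36, y = 2
step 9: x = 40, y = 11
step 10: x = 31, y = 4
step 11: x = 33, y = 0
step 12: x = 41, y = -9
step 13: x = 41, y = -16
The first disagreement with the transcript is at step 6, where the value should be y = 1.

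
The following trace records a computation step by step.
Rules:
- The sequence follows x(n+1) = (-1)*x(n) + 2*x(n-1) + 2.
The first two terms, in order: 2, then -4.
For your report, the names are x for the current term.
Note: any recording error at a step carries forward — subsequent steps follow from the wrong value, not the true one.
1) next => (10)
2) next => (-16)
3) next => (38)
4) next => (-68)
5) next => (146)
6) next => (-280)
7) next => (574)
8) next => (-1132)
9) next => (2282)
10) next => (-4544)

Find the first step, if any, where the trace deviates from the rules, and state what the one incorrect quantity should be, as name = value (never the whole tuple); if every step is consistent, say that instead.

Recomputing the run from the initial state:
step 1: x = 10
step 2: x = -16
step 3: x = 38
step 4: x = -68
step 5: x = 146
step 6: x = -280
step 7: x = 574
step 8: x = -1132
step 9: x = 2282
step 10: x = -4544
This matches the trace at every step.

no error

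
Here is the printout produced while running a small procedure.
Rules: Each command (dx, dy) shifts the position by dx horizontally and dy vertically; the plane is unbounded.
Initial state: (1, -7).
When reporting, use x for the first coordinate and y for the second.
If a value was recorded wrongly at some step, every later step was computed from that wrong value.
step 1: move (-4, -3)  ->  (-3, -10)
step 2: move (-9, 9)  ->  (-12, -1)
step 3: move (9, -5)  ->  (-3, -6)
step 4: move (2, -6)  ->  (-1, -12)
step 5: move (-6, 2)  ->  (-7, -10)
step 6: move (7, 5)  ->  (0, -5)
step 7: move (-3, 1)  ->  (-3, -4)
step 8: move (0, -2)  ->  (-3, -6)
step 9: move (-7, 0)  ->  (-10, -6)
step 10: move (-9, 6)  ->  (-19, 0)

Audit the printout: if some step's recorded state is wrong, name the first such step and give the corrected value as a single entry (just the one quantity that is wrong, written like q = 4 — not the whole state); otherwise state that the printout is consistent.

Recomputing the run from the initial state:
step 1: x = -3, y = -10
step 2: x = -12, y = -1
step 3: x = -3, y = -6
step 4: x = -1, y = -12
step 5: x = -7, y = -10
step 6: x = 0, y = -5
step 7: x = -3, y = -4
step 8: x = -3, y = -6
step 9: x = -10, y = -6
step 10: x = -19, y = 0
This matches the printout at every step.

no error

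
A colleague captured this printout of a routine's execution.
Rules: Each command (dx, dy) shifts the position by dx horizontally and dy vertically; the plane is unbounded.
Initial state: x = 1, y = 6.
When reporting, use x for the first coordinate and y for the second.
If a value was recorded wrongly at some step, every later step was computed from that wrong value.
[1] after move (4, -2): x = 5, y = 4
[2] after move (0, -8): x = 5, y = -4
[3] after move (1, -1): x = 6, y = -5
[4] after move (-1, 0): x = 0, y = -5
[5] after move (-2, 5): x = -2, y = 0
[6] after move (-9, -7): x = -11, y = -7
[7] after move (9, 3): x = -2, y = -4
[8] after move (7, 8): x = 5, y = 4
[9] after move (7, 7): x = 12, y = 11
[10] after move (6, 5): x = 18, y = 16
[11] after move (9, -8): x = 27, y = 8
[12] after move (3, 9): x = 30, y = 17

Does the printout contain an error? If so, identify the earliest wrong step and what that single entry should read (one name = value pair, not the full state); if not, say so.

Step 1: x = 1 + (4) = 5, y = 6 + (-2) = 4 — confirmed correct.
Step 2: x = 5 + (0) = 5, y = 4 + (-8) = -4 — in agreement.
Step 3: x = 5 + (1) = 6, y = -4 + (-1) = -5 — same as recorded.
Step 4: x = 6 + (-1) = 5, y = -5 + (0) = -5 — the printout disagrees here.
Conclusion: step 4 carries the first error; the entry should be x = 5.

step 4, x = 5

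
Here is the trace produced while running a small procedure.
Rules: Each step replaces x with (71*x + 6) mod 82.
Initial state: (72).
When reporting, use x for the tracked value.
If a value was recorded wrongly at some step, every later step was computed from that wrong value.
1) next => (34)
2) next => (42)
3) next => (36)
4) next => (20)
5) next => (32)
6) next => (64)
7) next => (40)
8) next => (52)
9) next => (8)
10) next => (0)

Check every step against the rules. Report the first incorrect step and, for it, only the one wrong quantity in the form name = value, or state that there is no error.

step 8, x = 58

1. x = (71*72 + 6) mod 82 = 34 (no discrepancy)
2. x = (71*34 + 6) mod 82 = 42 (checks out)
3. x = (71*42 + 6) mod 82 = 36 (exactly as logged)
4. x = (71*36 + 6) mod 82 = 20 (checks out)
5. x = (71*20 + 6) mod 82 = 32 (same as recorded)
6. x = (71*32 + 6) mod 82 = 64 (confirmed correct)
7. x = (71*64 + 6) mod 82 = 40 (exactly as logged)
8. x = (71*40 + 6) mod 82 = 58 (this is not what the trace shows)
The earliest wrong entry is at step 8: it should read x = 58.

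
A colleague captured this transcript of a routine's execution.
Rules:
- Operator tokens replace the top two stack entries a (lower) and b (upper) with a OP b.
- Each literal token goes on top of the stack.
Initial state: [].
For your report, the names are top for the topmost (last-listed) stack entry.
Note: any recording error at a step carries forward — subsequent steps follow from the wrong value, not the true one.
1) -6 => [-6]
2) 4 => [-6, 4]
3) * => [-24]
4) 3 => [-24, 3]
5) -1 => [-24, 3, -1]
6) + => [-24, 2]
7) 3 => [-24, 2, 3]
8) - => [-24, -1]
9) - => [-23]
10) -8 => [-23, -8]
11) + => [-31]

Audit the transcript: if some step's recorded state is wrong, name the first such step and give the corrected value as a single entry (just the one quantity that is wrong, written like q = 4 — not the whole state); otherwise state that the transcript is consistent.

step 1: push -6: top = -6 -> consistent with the transcript
step 2: push 4: top = 4 -> consistent with the transcript
step 3: -6 * 4 = -24 -> no discrepancy
step 4: push 3: top = 3 -> in agreement
step 5: push -1: top = -1 -> checks out
step 6: 3 + -1 = 2 -> exactly as logged
step 7: push 3: top = 3 -> same as recorded
step 8: 2 - 3 = -1 -> agrees with the transcript
step 9: -24 - -1 = -23 -> in agreement
step 10: push -8: top = -8 -> consistent with the transcript
step 11: -23 + -8 = -31 -> confirmed correct
All steps check out; nothing to correct.

no error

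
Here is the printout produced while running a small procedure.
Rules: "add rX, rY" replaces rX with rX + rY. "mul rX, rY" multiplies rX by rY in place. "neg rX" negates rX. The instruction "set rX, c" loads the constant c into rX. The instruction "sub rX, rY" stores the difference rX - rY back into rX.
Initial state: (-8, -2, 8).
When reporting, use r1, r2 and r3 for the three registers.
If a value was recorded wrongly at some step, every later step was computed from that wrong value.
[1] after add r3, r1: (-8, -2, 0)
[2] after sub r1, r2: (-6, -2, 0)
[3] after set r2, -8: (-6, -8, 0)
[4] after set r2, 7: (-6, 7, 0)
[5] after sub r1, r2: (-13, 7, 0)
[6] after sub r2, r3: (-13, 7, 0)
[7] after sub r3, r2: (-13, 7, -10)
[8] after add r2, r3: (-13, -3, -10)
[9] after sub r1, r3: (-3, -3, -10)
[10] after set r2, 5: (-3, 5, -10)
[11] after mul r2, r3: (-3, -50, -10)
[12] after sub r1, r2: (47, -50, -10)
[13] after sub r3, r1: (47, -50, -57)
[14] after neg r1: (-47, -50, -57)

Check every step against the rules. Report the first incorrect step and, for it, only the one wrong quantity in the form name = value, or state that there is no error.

step 1: r3 = 8 + -8 = 0 -> in agreement
step 2: r1 = -8 - -2 = -6 -> same as recorded
step 3: r2 = -8 -> verified
step 4: r2 = 7 -> confirmed correct
step 5: r1 = -6 - 7 = -13 -> verified
step 6: r2 = 7 - 0 = 7 -> in agreement
step 7: r3 = 0 - 7 = -7 -> this is not what the printout shows
The audit stops at step 7: the recorded entry is wrong and should be r3 = -7.

step 7, r3 = -7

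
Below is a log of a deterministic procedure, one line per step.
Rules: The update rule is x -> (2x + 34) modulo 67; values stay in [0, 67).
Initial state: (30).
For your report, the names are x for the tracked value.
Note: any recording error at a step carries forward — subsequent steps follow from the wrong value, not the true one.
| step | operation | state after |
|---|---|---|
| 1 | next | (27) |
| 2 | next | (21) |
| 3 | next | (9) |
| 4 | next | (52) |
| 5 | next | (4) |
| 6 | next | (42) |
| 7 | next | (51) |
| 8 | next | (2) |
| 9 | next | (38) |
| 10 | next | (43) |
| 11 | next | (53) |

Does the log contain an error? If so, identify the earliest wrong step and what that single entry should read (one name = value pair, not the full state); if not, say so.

no error

Recomputing the run from the initial state:
step 1: x = 27
step 2: x = 21
step 3: x = 9
step 4: x = 52
step 5: x = 4
step 6: x = 42
step 7: x = 51
step 8: x = 2
step 9: x = 38
step 10: x = 43
step 11: x = 53
This matches the log at every step.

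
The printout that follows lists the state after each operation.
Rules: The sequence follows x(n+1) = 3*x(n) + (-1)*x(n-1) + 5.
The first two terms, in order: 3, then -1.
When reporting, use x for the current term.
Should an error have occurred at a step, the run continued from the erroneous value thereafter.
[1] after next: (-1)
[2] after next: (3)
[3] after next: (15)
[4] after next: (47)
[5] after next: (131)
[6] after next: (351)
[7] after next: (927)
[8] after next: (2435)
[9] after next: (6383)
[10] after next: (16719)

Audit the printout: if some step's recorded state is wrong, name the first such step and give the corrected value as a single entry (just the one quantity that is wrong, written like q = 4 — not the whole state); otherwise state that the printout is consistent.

Recomputing the run from the initial state:
step 1: x = -1
step 2: x = 3
step 3: x = 15
step 4: x = 47
step 5: x = 131
step 6: x = 351
step 7: x = 927
step 8: x = 2435
step 9: x = 6383
step 10: x = 16719
This matches the printout at every step.

no error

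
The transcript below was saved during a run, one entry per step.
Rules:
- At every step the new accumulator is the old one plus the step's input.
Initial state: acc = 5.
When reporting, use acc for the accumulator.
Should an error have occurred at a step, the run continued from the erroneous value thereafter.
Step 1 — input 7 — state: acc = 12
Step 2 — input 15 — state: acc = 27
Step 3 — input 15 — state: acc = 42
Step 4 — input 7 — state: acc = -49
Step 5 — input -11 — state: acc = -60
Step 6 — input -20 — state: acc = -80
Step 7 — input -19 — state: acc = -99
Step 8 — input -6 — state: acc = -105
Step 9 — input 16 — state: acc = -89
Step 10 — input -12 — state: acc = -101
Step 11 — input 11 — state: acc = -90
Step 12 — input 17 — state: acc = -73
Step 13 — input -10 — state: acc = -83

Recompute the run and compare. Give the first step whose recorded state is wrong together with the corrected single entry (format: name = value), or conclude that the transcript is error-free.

step 4, acc = 49

Step 1: acc = 5 + 7 = 12 — consistent with the transcript.
Step 2: acc = 12 + 15 = 27 — exactly as logged.
Step 3: acc = 27 + 15 = 42 — exactly as logged.
Step 4: acc = 42 + 7 = 49 — the entry is off here.
The earliest wrong entry is at step 4: it should read acc = 49.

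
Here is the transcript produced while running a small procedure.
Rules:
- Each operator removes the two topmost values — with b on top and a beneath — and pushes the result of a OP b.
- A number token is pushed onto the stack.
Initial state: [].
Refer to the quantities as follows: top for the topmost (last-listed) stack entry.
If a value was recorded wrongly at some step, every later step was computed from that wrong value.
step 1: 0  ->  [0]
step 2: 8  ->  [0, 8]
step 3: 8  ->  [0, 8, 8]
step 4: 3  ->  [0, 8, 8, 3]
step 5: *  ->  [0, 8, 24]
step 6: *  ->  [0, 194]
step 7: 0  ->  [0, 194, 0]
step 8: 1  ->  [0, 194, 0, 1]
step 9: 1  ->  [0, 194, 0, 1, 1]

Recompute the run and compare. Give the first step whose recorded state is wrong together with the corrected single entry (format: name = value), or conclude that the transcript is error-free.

step 1: push 0: top = 0 -> agrees with the transcript
step 2: push 8: top = 8 -> consistent with the transcript
step 3: push 8: top = 8 -> in agreement
step 4: push 3: top = 3 -> agrees with the transcript
step 5: 8 * 3 = 24 -> verified
step 6: 8 * 24 = 192 -> the entry is off here
So the first discrepancy is step 6, where the right value is top = 192.

step 6, top = 192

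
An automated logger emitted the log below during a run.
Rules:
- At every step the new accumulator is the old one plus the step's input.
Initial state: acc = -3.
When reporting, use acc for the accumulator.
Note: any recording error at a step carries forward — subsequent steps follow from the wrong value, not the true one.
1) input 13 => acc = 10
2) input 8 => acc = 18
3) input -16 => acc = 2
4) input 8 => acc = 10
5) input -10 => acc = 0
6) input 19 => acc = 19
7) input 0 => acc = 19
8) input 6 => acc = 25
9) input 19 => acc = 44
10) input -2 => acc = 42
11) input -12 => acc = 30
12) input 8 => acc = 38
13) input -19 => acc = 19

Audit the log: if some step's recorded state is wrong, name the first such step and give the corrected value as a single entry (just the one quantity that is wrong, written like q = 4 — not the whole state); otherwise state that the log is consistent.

no error

step 1: acc = -3 + 13 = 10 -> no discrepancy
step 2: acc = 10 + 8 = 18 -> in agreement
step 3: acc = 18 + -16 = 2 -> exactly as logged
step 4: acc = 2 + 8 = 10 -> verified
step 5: acc = 10 + -10 = 0 -> checks out
step 6: acc = 0 + 19 = 19 -> checks out
step 7: acc = 19 + 0 = 19 -> verified
step 8: acc = 19 + 6 = 25 -> verified
step 9: acc = 25 + 19 = 44 -> consistent with the log
step 10: acc = 44 + -2 = 42 -> agrees with the log
step 11: acc = 42 + -12 = 30 -> confirmed correct
step 12: acc = 30 + 8 = 38 -> agrees with the log
step 13: acc = 38 + -19 = 19 -> no discrepancy
Every step is consistent.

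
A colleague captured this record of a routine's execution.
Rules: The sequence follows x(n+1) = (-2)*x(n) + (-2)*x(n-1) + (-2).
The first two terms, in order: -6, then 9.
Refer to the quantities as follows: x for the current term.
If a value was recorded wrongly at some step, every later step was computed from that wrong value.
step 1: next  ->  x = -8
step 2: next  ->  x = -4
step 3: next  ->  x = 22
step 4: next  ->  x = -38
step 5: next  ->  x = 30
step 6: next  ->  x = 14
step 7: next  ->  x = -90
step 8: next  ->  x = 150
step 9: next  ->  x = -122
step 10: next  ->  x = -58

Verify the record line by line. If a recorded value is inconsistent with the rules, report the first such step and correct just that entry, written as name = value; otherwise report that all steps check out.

Recomputing the run from the initial state:
step 1: x = -8
step 2: x = -4
step 3: x = 22
step 4: x = -38
step 5: x = 30
step 6: x = 14
step 7: x = -90
step 8: x = 150
step 9: x = -122
step 10: x = -58
This matches the record at every step.

no error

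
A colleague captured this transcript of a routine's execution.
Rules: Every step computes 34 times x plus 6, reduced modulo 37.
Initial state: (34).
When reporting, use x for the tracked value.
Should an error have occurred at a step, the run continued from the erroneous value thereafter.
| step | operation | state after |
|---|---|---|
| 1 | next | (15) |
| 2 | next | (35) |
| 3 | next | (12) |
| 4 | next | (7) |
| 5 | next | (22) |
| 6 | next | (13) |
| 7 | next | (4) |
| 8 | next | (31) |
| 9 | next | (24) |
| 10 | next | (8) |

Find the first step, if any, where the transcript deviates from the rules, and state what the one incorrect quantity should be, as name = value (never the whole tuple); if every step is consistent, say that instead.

step 6, x = 14

Step 1: x = (34*34 + 6) mod 37 = 15 — verified.
Step 2: x = (34*15 + 6) mod 37 = 35 — exactly as logged.
Step 3: x = (34*35 + 6) mod 37 = 12 — checks out.
Step 4: x = (34*12 + 6) mod 37 = 7 — exactly as logged.
Step 5: x = (34*7 + 6) mod 37 = 22 — verified.
Step 6: x = (34*22 + 6) mod 37 = 14 — not what was recorded.
Conclusion: step 6 carries the first error; the entry should be x = 14.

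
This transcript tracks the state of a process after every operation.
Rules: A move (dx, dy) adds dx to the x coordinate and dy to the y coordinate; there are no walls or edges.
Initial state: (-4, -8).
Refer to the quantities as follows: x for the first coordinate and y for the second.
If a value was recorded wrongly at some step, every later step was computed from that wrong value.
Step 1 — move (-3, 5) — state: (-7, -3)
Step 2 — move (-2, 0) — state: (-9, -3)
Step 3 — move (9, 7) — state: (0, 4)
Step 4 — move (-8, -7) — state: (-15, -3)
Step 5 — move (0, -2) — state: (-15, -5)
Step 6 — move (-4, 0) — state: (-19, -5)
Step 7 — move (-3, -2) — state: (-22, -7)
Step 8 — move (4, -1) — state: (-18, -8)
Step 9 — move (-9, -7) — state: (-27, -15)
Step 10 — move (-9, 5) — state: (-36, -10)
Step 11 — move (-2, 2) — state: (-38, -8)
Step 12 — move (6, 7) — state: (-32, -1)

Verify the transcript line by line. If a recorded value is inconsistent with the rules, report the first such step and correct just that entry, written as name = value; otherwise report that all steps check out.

Recomputing the run from the initial state:
step 1: x = -7, y = -3
step 2: x = -9, y = -3
step 3: x = 0, y = 4
step 4: x = -8, y = -3
step 5: x = -8, y = -5
step 6: x = -12, y = -5
step 7: x = -15, y = -7
step 8: x = -11, y = -8
step 9: x = -20, y = -15
step 10: x = -29, y = -10
step 11: x = -31, y = -8
step 12: x = -25, y = -1
The first disagreement with the transcript is at step 4, where the value should be x = -8.

step 4, x = -8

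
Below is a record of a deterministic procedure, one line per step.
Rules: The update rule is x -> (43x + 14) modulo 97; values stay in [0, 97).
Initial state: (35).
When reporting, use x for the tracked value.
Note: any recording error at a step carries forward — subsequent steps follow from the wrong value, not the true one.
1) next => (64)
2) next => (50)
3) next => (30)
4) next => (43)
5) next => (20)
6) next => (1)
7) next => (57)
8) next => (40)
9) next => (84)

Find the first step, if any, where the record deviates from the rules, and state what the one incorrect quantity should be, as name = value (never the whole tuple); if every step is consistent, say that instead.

step 9, x = 85

Step 1: x = (43*35 + 14) mod 97 = 64 — in agreement.
Step 2: x = (43*64 + 14) mod 97 = 50 — no discrepancy.
Step 3: x = (43*50 + 14) mod 97 = 30 — same as recorded.
Step 4: x = (43*30 + 14) mod 97 = 43 — matches.
Step 5: x = (43*43 + 14) mod 97 = 20 — no discrepancy.
Step 6: x = (43*20 + 14) mod 97 = 1 — no discrepancy.
Step 7: x = (43*1 + 14) mod 97 = 57 — exactly as logged.
Step 8: x = (43*57 + 14) mod 97 = 40 — verified.
Step 9: x = (43*40 + 14) mod 97 = 85 — this is not what the record shows.
The earliest wrong entry is at step 9: it should read x = 85.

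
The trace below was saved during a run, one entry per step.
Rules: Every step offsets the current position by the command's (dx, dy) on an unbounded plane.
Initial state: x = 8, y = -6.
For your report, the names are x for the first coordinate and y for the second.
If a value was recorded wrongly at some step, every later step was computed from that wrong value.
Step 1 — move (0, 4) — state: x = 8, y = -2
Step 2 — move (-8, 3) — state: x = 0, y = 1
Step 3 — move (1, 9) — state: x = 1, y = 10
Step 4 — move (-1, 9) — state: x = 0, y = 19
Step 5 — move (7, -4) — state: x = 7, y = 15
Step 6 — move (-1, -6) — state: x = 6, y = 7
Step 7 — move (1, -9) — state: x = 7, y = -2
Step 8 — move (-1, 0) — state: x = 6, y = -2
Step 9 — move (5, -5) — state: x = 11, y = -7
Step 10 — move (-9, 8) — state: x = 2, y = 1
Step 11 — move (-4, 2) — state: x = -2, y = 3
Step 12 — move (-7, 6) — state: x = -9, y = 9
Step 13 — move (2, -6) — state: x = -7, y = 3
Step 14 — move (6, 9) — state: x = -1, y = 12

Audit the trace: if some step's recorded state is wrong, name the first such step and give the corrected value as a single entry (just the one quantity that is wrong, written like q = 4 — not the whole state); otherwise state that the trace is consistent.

step 6, y = 9

step 1: x = 8 + (0) = 8, y = -6 + (4) = -2 -> verified
step 2: x = 8 + (-8) = 0, y = -2 + (3) = 1 -> exactly as logged
step 3: x = 0 + (1) = 1, y = 1 + (9) = 10 -> exactly as logged
step 4: x = 1 + (-1) = 0, y = 10 + (9) = 19 -> in agreement
step 5: x = 0 + (7) = 7, y = 19 + (-4) = 15 -> checks out
step 6: x = 7 + (-1) = 6, y = 15 + (-6) = 9 -> a discrepancy with the trace
The earliest wrong entry is at step 6: it should read y = 9.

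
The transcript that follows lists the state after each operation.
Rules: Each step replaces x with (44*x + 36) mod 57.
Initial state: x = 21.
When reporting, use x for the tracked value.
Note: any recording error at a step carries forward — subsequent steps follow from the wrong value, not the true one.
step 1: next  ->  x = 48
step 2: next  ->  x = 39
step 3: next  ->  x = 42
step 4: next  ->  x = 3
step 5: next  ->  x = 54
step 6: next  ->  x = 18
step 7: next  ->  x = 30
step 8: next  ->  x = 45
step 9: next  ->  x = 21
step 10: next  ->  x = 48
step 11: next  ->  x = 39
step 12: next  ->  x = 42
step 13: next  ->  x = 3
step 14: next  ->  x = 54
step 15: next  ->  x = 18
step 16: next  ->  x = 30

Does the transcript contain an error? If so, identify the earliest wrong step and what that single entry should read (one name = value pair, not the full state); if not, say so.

no error

Step 1: x = (44*21 + 36) mod 57 = 48 — verified.
Step 2: x = (44*48 + 36) mod 57 = 39 — exactly as logged.
Step 3: x = (44*39 + 36) mod 57 = 42 — exactly as logged.
Step 4: x = (44*42 + 36) mod 57 = 3 — consistent with the transcript.
Step 5: x = (44*3 + 36) mod 57 = 54 — matches.
Step 6: x = (44*54 + 36) mod 57 = 18 — verified.
Step 7: x = (44*18 + 36) mod 57 = 30 — no discrepancy.
Step 8: x = (44*30 + 36) mod 57 = 45 — confirmed correct.
Step 9: x = (44*45 + 36) mod 57 = 21 — agrees with the transcript.
Step 10: x = (44*21 + 36) mod 57 = 48 — confirmed correct.
Step 11: x = (44*48 + 36) mod 57 = 39 — in agreement.
Step 12: x = (44*39 + 36) mod 57 = 42 — no discrepancy.
Step 13: x = (44*42 + 36) mod 57 = 3 — agrees with the transcript.
Step 14: x = (44*3 + 36) mod 57 = 54 — verified.
Step 15: x = (44*54 + 36) mod 57 = 18 — no discrepancy.
Step 16: x = (44*18 + 36) mod 57 = 30 — checks out.
The recomputation confirms every line.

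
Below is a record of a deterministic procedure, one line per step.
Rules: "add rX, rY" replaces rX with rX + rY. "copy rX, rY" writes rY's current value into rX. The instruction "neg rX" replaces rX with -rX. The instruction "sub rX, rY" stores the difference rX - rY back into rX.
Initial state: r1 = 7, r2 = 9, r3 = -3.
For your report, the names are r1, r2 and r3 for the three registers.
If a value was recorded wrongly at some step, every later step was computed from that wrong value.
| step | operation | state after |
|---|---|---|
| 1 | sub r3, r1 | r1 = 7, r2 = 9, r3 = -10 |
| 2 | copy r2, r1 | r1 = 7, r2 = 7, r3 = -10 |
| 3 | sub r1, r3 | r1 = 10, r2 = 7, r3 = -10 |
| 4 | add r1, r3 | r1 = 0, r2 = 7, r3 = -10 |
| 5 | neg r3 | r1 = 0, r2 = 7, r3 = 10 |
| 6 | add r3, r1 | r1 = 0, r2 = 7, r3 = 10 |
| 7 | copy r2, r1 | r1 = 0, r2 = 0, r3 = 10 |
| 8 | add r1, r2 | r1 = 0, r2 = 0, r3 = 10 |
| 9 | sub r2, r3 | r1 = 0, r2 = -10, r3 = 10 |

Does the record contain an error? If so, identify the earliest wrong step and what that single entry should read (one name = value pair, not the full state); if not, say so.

step 3, r1 = 17

step 1: r3 = -3 - 7 = -10 -> checks out
step 2: r2 = 7 -> matches
step 3: r1 = 7 - -10 = 17 -> first mismatch against the record
Conclusion: step 3 carries the first error; the entry should be r1 = 17.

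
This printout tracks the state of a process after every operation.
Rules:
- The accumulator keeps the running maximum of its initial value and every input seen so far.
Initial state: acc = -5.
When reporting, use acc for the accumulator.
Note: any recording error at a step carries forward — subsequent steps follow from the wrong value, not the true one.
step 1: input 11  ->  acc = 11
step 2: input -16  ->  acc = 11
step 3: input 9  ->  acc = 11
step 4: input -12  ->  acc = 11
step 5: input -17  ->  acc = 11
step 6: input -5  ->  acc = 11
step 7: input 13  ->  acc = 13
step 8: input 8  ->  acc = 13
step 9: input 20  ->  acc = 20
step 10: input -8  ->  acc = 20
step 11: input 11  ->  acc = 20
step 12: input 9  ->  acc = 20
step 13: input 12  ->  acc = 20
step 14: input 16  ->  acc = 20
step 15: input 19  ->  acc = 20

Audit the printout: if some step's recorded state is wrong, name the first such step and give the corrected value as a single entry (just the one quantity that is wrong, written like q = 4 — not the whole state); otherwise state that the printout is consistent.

1. acc = max(-5, 11) = 11 (confirmed correct)
2. acc = max(11, -16) = 11 (in agreement)
3. acc = max(11, 9) = 11 (confirmed correct)
4. acc = max(11, -12) = 11 (exactly as logged)
5. acc = max(11, -17) = 11 (checks out)
6. acc = max(11, -5) = 11 (agrees with the printout)
7. acc = max(11, 13) = 13 (same as recorded)
8. acc = max(13, 8) = 13 (agrees with the printout)
9. acc = max(13, 20) = 20 (matches)
10. acc = max(20, -8) = 20 (exactly as logged)
11. acc = max(20, 11) = 20 (no discrepancy)
12. acc = max(20, 9) = 20 (same as recorded)
13. acc = max(20, 12) = 20 (agrees with the printout)
14. acc = max(20, 16) = 20 (consistent with the printout)
15. acc = max(20, 19) = 20 (exactly as logged)
All steps check out; nothing to correct.

no error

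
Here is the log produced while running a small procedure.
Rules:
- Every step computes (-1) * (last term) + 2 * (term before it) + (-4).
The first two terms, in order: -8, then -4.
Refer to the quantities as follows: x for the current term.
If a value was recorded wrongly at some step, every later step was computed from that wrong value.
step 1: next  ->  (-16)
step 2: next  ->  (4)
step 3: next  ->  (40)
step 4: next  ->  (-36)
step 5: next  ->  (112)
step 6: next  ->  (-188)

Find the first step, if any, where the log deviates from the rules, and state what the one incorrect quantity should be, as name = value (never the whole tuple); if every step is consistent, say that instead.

Step 1: x = -1*(-4) + (2)*(-8) + (-4) = -16 — no discrepancy.
Step 2: x = -1*(-16) + (2)*(-4) + (-4) = 4 — consistent with the log.
Step 3: x = -1*(4) + (2)*(-16) + (-4) = -40 — a discrepancy with the log.
So the first discrepancy is step 3, where the right value is x = -40.

step 3, x = -40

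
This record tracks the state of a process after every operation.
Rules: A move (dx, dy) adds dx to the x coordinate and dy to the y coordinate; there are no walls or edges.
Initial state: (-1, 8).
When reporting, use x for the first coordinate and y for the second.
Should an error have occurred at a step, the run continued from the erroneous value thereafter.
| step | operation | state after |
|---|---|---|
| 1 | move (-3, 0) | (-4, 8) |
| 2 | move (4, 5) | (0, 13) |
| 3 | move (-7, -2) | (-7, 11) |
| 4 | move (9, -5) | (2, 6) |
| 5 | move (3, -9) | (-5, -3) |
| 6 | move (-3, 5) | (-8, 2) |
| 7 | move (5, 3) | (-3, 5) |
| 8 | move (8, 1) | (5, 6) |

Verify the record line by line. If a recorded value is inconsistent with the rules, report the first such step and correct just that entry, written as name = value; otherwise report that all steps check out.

step 5, x = 5

step 1: x = -1 + (-3) = -4, y = 8 + (0) = 8 -> verified
step 2: x = -4 + (4) = 0, y = 8 + (5) = 13 -> checks out
step 3: x = 0 + (-7) = -7, y = 13 + (-2) = 11 -> checks out
step 4: x = -7 + (9) = 2, y = 11 + (-5) = 6 -> confirmed correct
step 5: x = 2 + (3) = 5, y = 6 + (-9) = -3 -> this is not what the record shows
The earliest wrong entry is at step 5: it should read x = 5.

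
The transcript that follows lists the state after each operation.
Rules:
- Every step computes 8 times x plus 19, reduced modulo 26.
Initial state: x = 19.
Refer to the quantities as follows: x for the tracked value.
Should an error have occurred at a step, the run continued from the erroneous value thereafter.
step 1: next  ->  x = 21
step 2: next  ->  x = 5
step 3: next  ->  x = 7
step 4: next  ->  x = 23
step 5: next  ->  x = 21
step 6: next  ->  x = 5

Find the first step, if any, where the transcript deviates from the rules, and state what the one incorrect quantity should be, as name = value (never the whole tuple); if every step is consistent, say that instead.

step 1, x = 15

Recomputing the run from the initial state:
step 1: x = 15
step 2: x = 9
step 3: x = 13
step 4: x = 19
step 5: x = 15
step 6: x = 9
The first disagreement with the transcript is at step 1, where the value should be x = 15.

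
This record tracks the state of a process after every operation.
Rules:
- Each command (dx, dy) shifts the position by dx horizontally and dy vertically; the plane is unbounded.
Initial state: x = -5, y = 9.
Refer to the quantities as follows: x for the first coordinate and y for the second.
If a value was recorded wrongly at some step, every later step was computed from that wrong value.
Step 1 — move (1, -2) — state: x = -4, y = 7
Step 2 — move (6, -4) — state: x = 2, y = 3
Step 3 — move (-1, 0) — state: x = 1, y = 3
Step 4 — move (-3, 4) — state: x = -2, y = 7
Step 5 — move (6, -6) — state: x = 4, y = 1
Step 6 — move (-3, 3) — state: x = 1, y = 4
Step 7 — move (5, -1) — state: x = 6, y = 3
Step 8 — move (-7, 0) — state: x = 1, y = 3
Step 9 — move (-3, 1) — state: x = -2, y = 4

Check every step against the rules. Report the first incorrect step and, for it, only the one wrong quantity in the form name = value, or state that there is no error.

Recomputing the run from the initial state:
step 1: x = -4, y = 7
step 2: x = 2, y = 3
step 3: x = 1, y = 3
step 4: x = -2, y = 7
step 5: x = 4, y = 1
step 6: x = 1, y = 4
step 7: x = 6, y = 3
step 8: x = -1, y = 3
step 9: x = -4, y = 4
The first disagreement with the record is at step 8, where the value should be x = -1.

step 8, x = -1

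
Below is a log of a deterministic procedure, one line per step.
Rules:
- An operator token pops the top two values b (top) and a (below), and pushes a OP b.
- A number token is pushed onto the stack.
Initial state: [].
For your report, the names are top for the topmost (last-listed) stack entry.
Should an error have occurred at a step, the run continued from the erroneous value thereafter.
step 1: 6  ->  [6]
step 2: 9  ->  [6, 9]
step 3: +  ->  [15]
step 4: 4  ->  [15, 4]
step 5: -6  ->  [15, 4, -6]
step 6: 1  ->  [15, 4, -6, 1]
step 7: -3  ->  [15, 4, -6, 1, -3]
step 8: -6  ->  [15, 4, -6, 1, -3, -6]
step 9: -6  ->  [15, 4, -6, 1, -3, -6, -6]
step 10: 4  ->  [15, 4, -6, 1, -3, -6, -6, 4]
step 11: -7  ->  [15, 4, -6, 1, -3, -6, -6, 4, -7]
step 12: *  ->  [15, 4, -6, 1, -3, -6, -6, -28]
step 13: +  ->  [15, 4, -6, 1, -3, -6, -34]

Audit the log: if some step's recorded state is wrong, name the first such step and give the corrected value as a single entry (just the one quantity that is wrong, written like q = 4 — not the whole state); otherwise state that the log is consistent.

Step 1: push 6: top = 6 — verified.
Step 2: push 9: top = 9 — exactly as logged.
Step 3: 6 + 9 = 15 — no discrepancy.
Step 4: push 4: top = 4 — exactly as logged.
Step 5: push -6: top = -6 — same as recorded.
Step 6: push 1: top = 1 — confirmed correct.
Step 7: push -3: top = -3 — exactly as logged.
Step 8: push -6: top = -6 — in agreement.
Step 9: push -6: top = -6 — in agreement.
Step 10: push 4: top = 4 — no discrepancy.
Step 11: push -7: top = -7 — no discrepancy.
Step 12: 4 * -7 = -28 — checks out.
Step 13: -6 + -28 = -34 — checks out.
The recomputation confirms every line.

no error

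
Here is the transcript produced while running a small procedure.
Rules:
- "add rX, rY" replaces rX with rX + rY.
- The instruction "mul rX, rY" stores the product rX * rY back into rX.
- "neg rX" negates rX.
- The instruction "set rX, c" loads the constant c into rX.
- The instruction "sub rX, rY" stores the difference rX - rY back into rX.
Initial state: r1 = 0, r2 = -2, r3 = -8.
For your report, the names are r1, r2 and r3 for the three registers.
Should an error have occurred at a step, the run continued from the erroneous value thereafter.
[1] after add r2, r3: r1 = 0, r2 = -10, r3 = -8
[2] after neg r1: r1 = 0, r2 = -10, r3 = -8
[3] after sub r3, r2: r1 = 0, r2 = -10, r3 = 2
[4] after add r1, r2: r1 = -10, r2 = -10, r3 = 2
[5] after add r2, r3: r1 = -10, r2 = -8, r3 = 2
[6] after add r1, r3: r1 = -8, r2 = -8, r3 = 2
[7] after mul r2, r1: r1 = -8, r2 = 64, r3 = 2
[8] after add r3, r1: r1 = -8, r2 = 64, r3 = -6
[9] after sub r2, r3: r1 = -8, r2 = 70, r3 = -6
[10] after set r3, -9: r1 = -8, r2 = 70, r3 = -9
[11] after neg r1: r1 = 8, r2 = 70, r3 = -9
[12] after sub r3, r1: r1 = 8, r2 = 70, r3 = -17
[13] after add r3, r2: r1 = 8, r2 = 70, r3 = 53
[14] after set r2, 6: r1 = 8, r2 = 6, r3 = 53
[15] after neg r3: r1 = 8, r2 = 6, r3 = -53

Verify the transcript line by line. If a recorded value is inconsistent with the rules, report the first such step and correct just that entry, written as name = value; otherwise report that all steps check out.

Recomputing the run from the initial state:
step 1: r1 = 0, r2 = -10, r3 = -8
step 2: r1 = 0, r2 = -10, r3 = -8
step 3: r1 = 0, r2 = -10, r3 = 2
step 4: r1 = -10, r2 = -10, r3 = 2
step 5: r1 = -10, r2 = -8, r3 = 2
step 6: r1 = -8, r2 = -8, r3 = 2
step 7: r1 = -8, r2 = 64, r3 = 2
step 8: r1 = -8, r2 = 64, r3 = -6
step 9: r1 = -8, r2 = 70, r3 = -6
step 10: r1 = -8, r2 = 70, r3 = -9
step 11: r1 = 8, r2 = 70, r3 = -9
step 12: r1 = 8, r2 = 70, r3 = -17
step 13: r1 = 8, r2 = 70, r3 = 53
step 14: r1 = 8, r2 = 6, r3 = 53
step 15: r1 = 8, r2 = 6, r3 = -53
This matches the transcript at every step.

no error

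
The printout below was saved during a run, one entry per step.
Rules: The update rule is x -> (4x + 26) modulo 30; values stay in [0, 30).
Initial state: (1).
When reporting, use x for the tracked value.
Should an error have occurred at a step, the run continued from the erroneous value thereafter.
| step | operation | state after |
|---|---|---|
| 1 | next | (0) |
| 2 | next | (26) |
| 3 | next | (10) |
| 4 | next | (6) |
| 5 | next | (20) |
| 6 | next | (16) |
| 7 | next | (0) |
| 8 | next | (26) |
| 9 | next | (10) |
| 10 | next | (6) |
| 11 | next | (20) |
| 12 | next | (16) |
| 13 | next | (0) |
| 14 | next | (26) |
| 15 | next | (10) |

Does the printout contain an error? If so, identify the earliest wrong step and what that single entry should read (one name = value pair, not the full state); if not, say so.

no error

Recomputing the run from the initial state:
step 1: x = 0
step 2: x = 26
step 3: x = 10
step 4: x = 6
step 5: x = 20
step 6: x = 16
step 7: x = 0
step 8: x = 26
step 9: x = 10
step 10: x = 6
step 11: x = 20
step 12: x = 16
step 13: x = 0
step 14: x = 26
step 15: x = 10
This matches the printout at every step.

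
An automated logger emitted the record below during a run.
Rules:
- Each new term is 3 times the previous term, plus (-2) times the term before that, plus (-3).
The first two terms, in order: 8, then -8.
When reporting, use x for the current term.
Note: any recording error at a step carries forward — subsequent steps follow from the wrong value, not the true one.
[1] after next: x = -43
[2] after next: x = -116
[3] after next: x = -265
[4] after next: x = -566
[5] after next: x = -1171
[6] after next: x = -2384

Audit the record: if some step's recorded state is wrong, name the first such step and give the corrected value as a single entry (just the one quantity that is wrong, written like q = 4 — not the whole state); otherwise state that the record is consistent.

no error

1. x = 3*(-8) + (-2)*(8) + (-3) = -43 (agrees with the record)
2. x = 3*(-43) + (-2)*(-8) + (-3) = -116 (matches)
3. x = 3*(-116) + (-2)*(-43) + (-3) = -265 (no discrepancy)
4. x = 3*(-265) + (-2)*(-116) + (-3) = -566 (exactly as logged)
5. x = 3*(-566) + (-2)*(-265) + (-3) = -1171 (exactly as logged)
6. x = 3*(-1171) + (-2)*(-566) + (-3) = -2384 (verified)
All entries verified; no error found.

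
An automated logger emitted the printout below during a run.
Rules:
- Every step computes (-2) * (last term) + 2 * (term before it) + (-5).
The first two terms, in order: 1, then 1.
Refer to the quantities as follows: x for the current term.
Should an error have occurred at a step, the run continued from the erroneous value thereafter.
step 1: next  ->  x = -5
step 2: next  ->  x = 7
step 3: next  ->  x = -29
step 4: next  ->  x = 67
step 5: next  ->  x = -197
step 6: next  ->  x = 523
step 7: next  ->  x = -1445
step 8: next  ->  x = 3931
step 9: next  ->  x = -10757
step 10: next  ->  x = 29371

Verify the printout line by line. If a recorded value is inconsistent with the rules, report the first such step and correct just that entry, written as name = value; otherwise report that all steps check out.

no error

Step 1: x = -2*(1) + (2)*(1) + (-5) = -5 — exactly as logged.
Step 2: x = -2*(-5) + (2)*(1) + (-5) = 7 — checks out.
Step 3: x = -2*(7) + (2)*(-5) + (-5) = -29 — no discrepancy.
Step 4: x = -2*(-29) + (2)*(7) + (-5) = 67 — checks out.
Step 5: x = -2*(67) + (2)*(-29) + (-5) = -197 — no discrepancy.
Step 6: x = -2*(-197) + (2)*(67) + (-5) = 523 — checks out.
Step 7: x = -2*(523) + (2)*(-197) + (-5) = -1445 — matches.
Step 8: x = -2*(-1445) + (2)*(523) + (-5) = 3931 — matches.
Step 9: x = -2*(3931) + (2)*(-1445) + (-5) = -10757 — in agreement.
Step 10: x = -2*(-10757) + (2)*(3931) + (-5) = 29371 — matches.
No step deviates from the rules.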